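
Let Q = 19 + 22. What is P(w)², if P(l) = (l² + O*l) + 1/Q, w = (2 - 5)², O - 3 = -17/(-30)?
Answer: 2151197161/168100 ≈ 12797.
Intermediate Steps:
O = 107/30 (O = 3 - 17/(-30) = 3 - 17*(-1/30) = 3 + 17/30 = 107/30 ≈ 3.5667)
Q = 41
w = 9 (w = (-3)² = 9)
P(l) = 1/41 + l² + 107*l/30 (P(l) = (l² + 107*l/30) + 1/41 = 1/41 + l² + 107*l/30)
P(w)² = (1/41 + (1/30)*9*(107 + 30*9))² = (1/41 + (1/30)*9*(107 + 270))² = (1/41 + (1/30)*9*377)² = (1/41 + 1131/10)² = (46381/410)² = 2151197161/168100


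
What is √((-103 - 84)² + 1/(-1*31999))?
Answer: 67*√7976390730/31999 ≈ 187.00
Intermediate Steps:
√((-103 - 84)² + 1/(-1*31999)) = √((-187)² + 1/(-31999)) = √(34969 - 1/31999) = √(1118973030/31999) = 67*√7976390730/31999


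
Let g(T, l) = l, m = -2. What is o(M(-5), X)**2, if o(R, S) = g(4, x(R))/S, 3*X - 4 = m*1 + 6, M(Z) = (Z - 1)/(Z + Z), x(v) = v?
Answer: 81/1600 ≈ 0.050625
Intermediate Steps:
M(Z) = (-1 + Z)/(2*Z) (M(Z) = (-1 + Z)/((2*Z)) = (-1 + Z)*(1/(2*Z)) = (-1 + Z)/(2*Z))
X = 8/3 (X = 4/3 + (-2*1 + 6)/3 = 4/3 + (-2 + 6)/3 = 4/3 + (1/3)*4 = 4/3 + 4/3 = 8/3 ≈ 2.6667)
o(R, S) = R/S
o(M(-5), X)**2 = (((1/2)*(-1 - 5)/(-5))/(8/3))**2 = (((1/2)*(-1/5)*(-6))*(3/8))**2 = ((3/5)*(3/8))**2 = (9/40)**2 = 81/1600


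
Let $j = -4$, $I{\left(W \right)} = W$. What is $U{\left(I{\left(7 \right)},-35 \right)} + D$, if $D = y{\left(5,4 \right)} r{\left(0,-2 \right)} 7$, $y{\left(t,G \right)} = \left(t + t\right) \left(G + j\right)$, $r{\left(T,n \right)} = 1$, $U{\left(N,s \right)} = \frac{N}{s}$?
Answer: $- \frac{1}{5} \approx -0.2$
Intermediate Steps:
$y{\left(t,G \right)} = 2 t \left(-4 + G\right)$ ($y{\left(t,G \right)} = \left(t + t\right) \left(G - 4\right) = 2 t \left(-4 + G\right)$)
$D = 0$ ($D = 2 \cdot 5 \left(-4 + 4\right) 1 \cdot 7 = 2 \cdot 5 \cdot 0 \cdot 1 \cdot 7 = 0 \cdot 1 \cdot 7 = 0 \cdot 7 = 0$)
$U{\left(I{\left(7 \right)},-35 \right)} + D = \frac{7}{-35} + 0 = 7 \left(- \frac{1}{35}\right) + 0 = - \frac{1}{5} + 0 = - \frac{1}{5}$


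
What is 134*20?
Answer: 2680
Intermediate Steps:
134*20 = 2680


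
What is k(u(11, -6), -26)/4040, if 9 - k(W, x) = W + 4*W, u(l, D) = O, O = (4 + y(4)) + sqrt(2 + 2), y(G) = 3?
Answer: -9/1010 ≈ -0.0089109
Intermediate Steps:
O = 9 (O = (4 + 3) + sqrt(2 + 2) = 7 + sqrt(4) = 7 + 2 = 9)
u(l, D) = 9
k(W, x) = 9 - 5*W (k(W, x) = 9 - (W + 4*W) = 9 - 5*W)
k(u(11, -6), -26)/4040 = (9 - 5*9)/4040 = (9 - 45)*(1/4040) = -36*1/4040 = -9/1010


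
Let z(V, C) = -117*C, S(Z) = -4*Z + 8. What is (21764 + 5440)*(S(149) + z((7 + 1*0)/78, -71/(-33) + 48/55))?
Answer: -1409194404/55 ≈ -2.5622e+7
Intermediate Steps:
S(Z) = 8 - 4*Z
(21764 + 5440)*(S(149) + z((7 + 1*0)/78, -71/(-33) + 48/55)) = (21764 + 5440)*((8 - 4*149) - 117*(-71/(-33) + 48/55)) = 27204*((8 - 596) - 117*(-71*(-1/33) + 48*(1/55))) = 27204*(-588 - 117*(71/33 + 48/55)) = 27204*(-588 - 117*499/165) = 27204*(-588 - 19461/55) = 27204*(-51801/55) = -1409194404/55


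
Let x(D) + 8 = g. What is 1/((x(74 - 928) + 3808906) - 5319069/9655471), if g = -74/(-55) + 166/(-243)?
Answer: 18435052845/70217237965625111 ≈ 2.6254e-7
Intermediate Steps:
g = 8852/13365 (g = -74*(-1/55) + 166*(-1/243) = 74/55 - 166/243 = 8852/13365 ≈ 0.66233)
x(D) = -98068/13365 (x(D) = -8 + 8852/13365 = -98068/13365)
1/((x(74 - 928) + 3808906) - 5319069/9655471) = 1/((-98068/13365 + 3808906) - 5319069/9655471) = 1/(50905930622/13365 - 5319069*1/9655471) = 1/(50905930622/13365 - 759867/1379353) = 1/(70217237965625111/18435052845) = 18435052845/70217237965625111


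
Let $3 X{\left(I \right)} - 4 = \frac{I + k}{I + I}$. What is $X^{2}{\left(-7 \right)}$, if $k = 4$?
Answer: $\frac{3481}{1764} \approx 1.9734$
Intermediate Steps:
$X{\left(I \right)} = \frac{4}{3} + \frac{4 + I}{6 I}$ ($X{\left(I \right)} = \frac{4}{3} + \frac{\left(I + 4\right) \frac{1}{I + I}}{3} = \frac{4}{3} + \frac{\left(4 + I\right) \frac{1}{2 I}}{3} = \frac{4}{3} + \frac{\frac{1}{2} \frac{1}{I} \left(4 + I\right)}{3} = \frac{4}{3} + \frac{4 + I}{6 I}$)
$X^{2}{\left(-7 \right)} = \left(\frac{4 + 9 \left(-7\right)}{6 \left(-7\right)}\right)^{2} = \left(\frac{1}{6} \left(- \frac{1}{7}\right) \left(4 - 63\right)\right)^{2} = \left(\frac{1}{6} \left(- \frac{1}{7}\right) \left(-59\right)\right)^{2} = \left(\frac{59}{42}\right)^{2} = \frac{3481}{1764}$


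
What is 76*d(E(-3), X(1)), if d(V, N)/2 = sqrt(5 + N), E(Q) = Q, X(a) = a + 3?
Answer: 456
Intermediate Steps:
X(a) = 3 + a
d(V, N) = 2*sqrt(5 + N)
76*d(E(-3), X(1)) = 76*(2*sqrt(5 + (3 + 1))) = 76*(2*sqrt(5 + 4)) = 76*(2*sqrt(9)) = 76*(2*3) = 76*6 = 456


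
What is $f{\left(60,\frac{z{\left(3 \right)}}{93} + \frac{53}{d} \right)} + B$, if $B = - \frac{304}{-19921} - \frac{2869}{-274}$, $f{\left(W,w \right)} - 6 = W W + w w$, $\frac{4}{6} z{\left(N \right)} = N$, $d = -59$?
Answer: $\frac{132096903830203395}{36519019186628} \approx 3617.2$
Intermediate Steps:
$z{\left(N \right)} = \frac{3 N}{2}$
$f{\left(W,w \right)} = 6 + W^{2} + w^{2}$ ($f{\left(W,w \right)} = 6 + \left(W W + w w\right) = 6 + \left(W^{2} + w^{2}\right) = 6 + W^{2} + w^{2}$)
$B = \frac{57236645}{5458354}$ ($B = \left(-304\right) \left(- \frac{1}{19921}\right) - - \frac{2869}{274} = \frac{304}{19921} + \frac{2869}{274} = \frac{57236645}{5458354} \approx 10.486$)
$f{\left(60,\frac{z{\left(3 \right)}}{93} + \frac{53}{d} \right)} + B = \left(6 + 60^{2} + \left(\frac{\frac{3}{2} \cdot 3}{93} + \frac{53}{-59}\right)^{2}\right) + \frac{57236645}{5458354} = \left(6 + 3600 + \left(\frac{9}{2} \cdot \frac{1}{93} + 53 \left(- \frac{1}{59}\right)\right)^{2}\right) + \frac{57236645}{5458354} = \left(6 + 3600 + \left(\frac{3}{62} - \frac{53}{59}\right)^{2}\right) + \frac{57236645}{5458354} = \left(6 + 3600 + \left(- \frac{3109}{3658}\right)^{2}\right) + \frac{57236645}{5458354} = \left(6 + 3600 + \frac{9665881}{13380964}\right) + \frac{57236645}{5458354} = \frac{48261422065}{13380964} + \frac{57236645}{5458354} = \frac{132096903830203395}{36519019186628}$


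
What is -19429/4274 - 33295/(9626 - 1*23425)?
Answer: -125797941/58976926 ≈ -2.1330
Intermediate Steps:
-19429/4274 - 33295/(9626 - 1*23425) = -19429*1/4274 - 33295/(9626 - 23425) = -19429/4274 - 33295/(-13799) = -19429/4274 - 33295*(-1/13799) = -19429/4274 + 33295/13799 = -125797941/58976926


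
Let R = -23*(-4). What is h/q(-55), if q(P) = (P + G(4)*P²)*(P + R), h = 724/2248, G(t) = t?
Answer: 181/250463730 ≈ 7.2266e-7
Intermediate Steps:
h = 181/562 (h = 724*(1/2248) = 181/562 ≈ 0.32206)
R = 92
q(P) = (92 + P)*(P + 4*P²) (q(P) = (P + 4*P²)*(P + 92) = (P + 4*P²)*(92 + P) = (92 + P)*(P + 4*P²))
h/q(-55) = 181/(562*((-55*(92 + 4*(-55)² + 369*(-55))))) = 181/(562*((-55*(92 + 4*3025 - 20295)))) = 181/(562*((-55*(92 + 12100 - 20295)))) = 181/(562*((-55*(-8103)))) = (181/562)/445665 = (181/562)*(1/445665) = 181/250463730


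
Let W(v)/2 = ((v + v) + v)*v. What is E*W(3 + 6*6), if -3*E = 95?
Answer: -288990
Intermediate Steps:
E = -95/3 (E = -⅓*95 = -95/3 ≈ -31.667)
W(v) = 6*v² (W(v) = 2*(((v + v) + v)*v) = 2*((2*v + v)*v) = 2*((3*v)*v) = 2*(3*v²) = 6*v²)
E*W(3 + 6*6) = -190*(3 + 6*6)² = -190*(3 + 36)² = -190*39² = -190*1521 = -95/3*9126 = -288990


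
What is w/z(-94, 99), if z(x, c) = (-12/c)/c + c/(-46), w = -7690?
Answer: 1155668580/323617 ≈ 3571.1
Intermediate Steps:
z(x, c) = -12/c² - c/46 (z(x, c) = -12/c² + c*(-1/46) = -12/c² - c/46)
w/z(-94, 99) = -7690/(-12/99² - 1/46*99) = -7690/(-12*1/9801 - 99/46) = -7690/(-4/3267 - 99/46) = -7690/(-323617/150282) = -7690*(-150282/323617) = 1155668580/323617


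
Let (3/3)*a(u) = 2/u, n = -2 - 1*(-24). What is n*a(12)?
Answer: 11/3 ≈ 3.6667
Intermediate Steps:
n = 22 (n = -2 + 24 = 22)
a(u) = 2/u
n*a(12) = 22*(2/12) = 22*(2*(1/12)) = 22*(1/6) = 11/3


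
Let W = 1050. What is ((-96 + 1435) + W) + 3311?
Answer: 5700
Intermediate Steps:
((-96 + 1435) + W) + 3311 = ((-96 + 1435) + 1050) + 3311 = (1339 + 1050) + 3311 = 2389 + 3311 = 5700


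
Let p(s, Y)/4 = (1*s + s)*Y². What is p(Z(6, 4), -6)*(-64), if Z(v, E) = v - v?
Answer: 0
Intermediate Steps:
Z(v, E) = 0
p(s, Y) = 8*s*Y² (p(s, Y) = 4*((1*s + s)*Y²) = 4*((s + s)*Y²) = 4*((2*s)*Y²) = 4*(2*s*Y²) = 8*s*Y²)
p(Z(6, 4), -6)*(-64) = (8*0*(-6)²)*(-64) = (8*0*36)*(-64) = 0*(-64) = 0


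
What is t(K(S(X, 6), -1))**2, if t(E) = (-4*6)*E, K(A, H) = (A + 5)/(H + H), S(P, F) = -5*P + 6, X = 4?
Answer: 11664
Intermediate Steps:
S(P, F) = 6 - 5*P
K(A, H) = (5 + A)/(2*H) (K(A, H) = (5 + A)/((2*H)) = (5 + A)*(1/(2*H)) = (5 + A)/(2*H))
t(E) = -24*E
t(K(S(X, 6), -1))**2 = (-12*(5 + (6 - 5*4))/(-1))**2 = (-12*(-1)*(5 + (6 - 20)))**2 = (-12*(-1)*(5 - 14))**2 = (-12*(-1)*(-9))**2 = (-24*9/2)**2 = (-108)**2 = 11664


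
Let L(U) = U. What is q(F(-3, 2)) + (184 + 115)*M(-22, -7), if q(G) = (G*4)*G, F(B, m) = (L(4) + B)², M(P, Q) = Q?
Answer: -2089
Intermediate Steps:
F(B, m) = (4 + B)²
q(G) = 4*G² (q(G) = (4*G)*G = 4*G²)
q(F(-3, 2)) + (184 + 115)*M(-22, -7) = 4*((4 - 3)²)² + (184 + 115)*(-7) = 4*(1²)² + 299*(-7) = 4*1² - 2093 = 4*1 - 2093 = 4 - 2093 = -2089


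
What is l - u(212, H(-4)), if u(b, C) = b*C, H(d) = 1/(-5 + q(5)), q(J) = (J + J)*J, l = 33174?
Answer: 1492618/45 ≈ 33169.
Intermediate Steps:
q(J) = 2*J² (q(J) = (2*J)*J = 2*J²)
H(d) = 1/45 (H(d) = 1/(-5 + 2*5²) = 1/(-5 + 2*25) = 1/(-5 + 50) = 1/45)
u(b, C) = C*b
l - u(212, H(-4)) = 33174 - 212/45 = 1492618/45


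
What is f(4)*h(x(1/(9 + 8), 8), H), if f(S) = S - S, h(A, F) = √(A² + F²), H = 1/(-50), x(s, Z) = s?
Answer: 0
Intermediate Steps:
H = -1/50 ≈ -0.020000
f(S) = 0
f(4)*h(x(1/(9 + 8), 8), H) = 0*√((1/(9 + 8))² + (-1/50)²) = 0*√((1/17)² + 1/2500) = 0*√(1/289 + 1/2500) = 0*√(2789/722500) = 0*(√2789/850) = 0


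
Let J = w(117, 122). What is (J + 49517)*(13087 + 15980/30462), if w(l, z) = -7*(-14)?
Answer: 9890059956505/15231 ≈ 6.4934e+8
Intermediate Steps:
w(l, z) = 98
J = 98
(J + 49517)*(13087 + 15980/30462) = (98 + 49517)*(13087 + 15980/30462) = 49615*(13087 + 15980*(1/30462)) = 49615*(13087 + 7990/15231) = 49615*(199336087/15231) = 9890059956505/15231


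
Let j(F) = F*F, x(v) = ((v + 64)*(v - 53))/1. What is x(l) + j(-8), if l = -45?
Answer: -1798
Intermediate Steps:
x(v) = (-53 + v)*(64 + v) (x(v) = ((64 + v)*(-53 + v))*1 = ((-53 + v)*(64 + v))*1 = (-53 + v)*(64 + v))
j(F) = F²
x(l) + j(-8) = (-3392 + (-45)² + 11*(-45)) + (-8)² = (-3392 + 2025 - 495) + 64 = -1862 + 64 = -1798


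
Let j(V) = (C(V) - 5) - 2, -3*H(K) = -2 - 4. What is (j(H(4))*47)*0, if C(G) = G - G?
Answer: 0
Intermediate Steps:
C(G) = 0
H(K) = 2 (H(K) = -(-2 - 4)/3 = -1/3*(-6) = 2)
j(V) = -7 (j(V) = (0 - 5) - 2 = -5 - 2 = -7)
(j(H(4))*47)*0 = -7*47*0 = -329*0 = 0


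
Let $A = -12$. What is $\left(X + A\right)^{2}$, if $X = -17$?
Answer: $841$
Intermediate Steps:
$\left(X + A\right)^{2} = \left(-17 - 12\right)^{2} = \left(-29\right)^{2} = 841$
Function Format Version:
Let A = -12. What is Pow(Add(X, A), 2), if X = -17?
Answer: 841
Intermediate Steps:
Pow(Add(X, A), 2) = Pow(Add(-17, -12), 2) = Pow(-29, 2) = 841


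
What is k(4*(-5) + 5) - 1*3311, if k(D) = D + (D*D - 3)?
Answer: -3104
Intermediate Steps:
k(D) = -3 + D + D**2 (k(D) = D + (D**2 - 3) = D + (-3 + D**2) = -3 + D + D**2)
k(4*(-5) + 5) - 1*3311 = (-3 + (4*(-5) + 5) + (4*(-5) + 5)**2) - 1*3311 = (-3 + (-20 + 5) + (-20 + 5)**2) - 3311 = (-3 - 15 + (-15)**2) - 3311 = (-3 - 15 + 225) - 3311 = 207 - 3311 = -3104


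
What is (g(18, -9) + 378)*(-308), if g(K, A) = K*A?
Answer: -66528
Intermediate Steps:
g(K, A) = A*K
(g(18, -9) + 378)*(-308) = (-9*18 + 378)*(-308) = (-162 + 378)*(-308) = 216*(-308) = -66528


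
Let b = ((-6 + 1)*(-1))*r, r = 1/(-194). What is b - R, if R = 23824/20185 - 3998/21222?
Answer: -42285565081/41551508790 ≈ -1.0177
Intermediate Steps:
r = -1/194 ≈ -0.0051546
R = 212446649/214183035 (R = 23824*(1/20185) - 3998*1/21222 = 23824/20185 - 1999/10611 = 212446649/214183035 ≈ 0.99189)
b = -5/194 (b = ((-6 + 1)*(-1))*(-1/194) = -5*(-1)*(-1/194) = 5*(-1/194) = -5/194 ≈ -0.025773)
b - R = -5/194 - 1*212446649/214183035 = -5/194 - 212446649/214183035 = -42285565081/41551508790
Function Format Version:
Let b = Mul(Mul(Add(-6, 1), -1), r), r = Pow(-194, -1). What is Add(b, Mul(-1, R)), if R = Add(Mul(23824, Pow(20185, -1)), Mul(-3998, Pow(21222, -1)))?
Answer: Rational(-42285565081, 41551508790) ≈ -1.0177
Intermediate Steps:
r = Rational(-1, 194) ≈ -0.0051546
R = Rational(212446649, 214183035) (R = Add(Mul(23824, Rational(1, 20185)), Mul(-3998, Rational(1, 21222))) = Add(Rational(23824, 20185), Rational(-1999, 10611)) = Rational(212446649, 214183035) ≈ 0.99189)
b = Rational(-5, 194) (b = Mul(Mul(Add(-6, 1), -1), Rational(-1, 194)) = Mul(Mul(-5, -1), Rational(-1, 194)) = Mul(5, Rational(-1, 194)) = Rational(-5, 194) ≈ -0.025773)
Add(b, Mul(-1, R)) = Add(Rational(-5, 194), Mul(-1, Rational(212446649, 214183035))) = Add(Rational(-5, 194), Rational(-212446649, 214183035)) = Rational(-42285565081, 41551508790)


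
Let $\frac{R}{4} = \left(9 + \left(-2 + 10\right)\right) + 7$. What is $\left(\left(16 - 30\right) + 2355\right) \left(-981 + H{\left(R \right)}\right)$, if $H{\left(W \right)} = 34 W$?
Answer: $5344503$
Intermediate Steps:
$R = 96$ ($R = 4 \left(\left(9 + \left(-2 + 10\right)\right) + 7\right) = 4 \left(\left(9 + 8\right) + 7\right) = 4 \left(17 + 7\right) = 4 \cdot 24 = 96$)
$\left(\left(16 - 30\right) + 2355\right) \left(-981 + H{\left(R \right)}\right) = \left(\left(16 - 30\right) + 2355\right) \left(-981 + 34 \cdot 96\right) = \left(\left(16 - 30\right) + 2355\right) \left(-981 + 3264\right) = \left(-14 + 2355\right) 2283 = 2341 \cdot 2283 = 5344503$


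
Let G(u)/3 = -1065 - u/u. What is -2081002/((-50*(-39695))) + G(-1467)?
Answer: -3174655751/992375 ≈ -3199.0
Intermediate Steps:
G(u) = -3198 (G(u) = 3*(-1065 - u/u) = 3*(-1065 - 1*1) = 3*(-1065 - 1) = 3*(-1066) = -3198)
-2081002/((-50*(-39695))) + G(-1467) = -2081002/((-50*(-39695))) - 3198 = -2081002/1984750 - 3198 = -2081002*1/1984750 - 3198 = -1040501/992375 - 3198 = -3174655751/992375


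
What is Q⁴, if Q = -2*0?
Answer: 0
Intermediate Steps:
Q = 0
Q⁴ = 0⁴ = 0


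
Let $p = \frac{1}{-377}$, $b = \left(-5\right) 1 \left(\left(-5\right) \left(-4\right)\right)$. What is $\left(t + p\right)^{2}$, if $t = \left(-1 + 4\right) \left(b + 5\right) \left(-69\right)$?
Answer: $\frac{54963006999616}{142129} \approx 3.8671 \cdot 10^{8}$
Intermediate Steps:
$b = -100$ ($b = \left(-5\right) 20 = -100$)
$p = - \frac{1}{377} \approx -0.0026525$
$t = 19665$ ($t = \left(-1 + 4\right) \left(-100 + 5\right) \left(-69\right) = 3 \left(-95\right) \left(-69\right) = \left(-285\right) \left(-69\right) = 19665$)
$\left(t + p\right)^{2} = \left(19665 - \frac{1}{377}\right)^{2} = \left(\frac{7413704}{377}\right)^{2} = \frac{54963006999616}{142129}$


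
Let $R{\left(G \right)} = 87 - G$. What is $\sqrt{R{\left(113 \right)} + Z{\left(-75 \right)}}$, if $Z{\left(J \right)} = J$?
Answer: $i \sqrt{101} \approx 10.05 i$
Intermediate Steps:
$\sqrt{R{\left(113 \right)} + Z{\left(-75 \right)}} = \sqrt{\left(87 - 113\right) - 75} = \sqrt{-26 - 75} = \sqrt{-101} = i \sqrt{101}$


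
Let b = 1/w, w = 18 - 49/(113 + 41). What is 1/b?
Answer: 389/22 ≈ 17.682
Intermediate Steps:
w = 389/22 (w = 18 - 49/154 = 18 + (1/154)*(-49) = 18 - 7/22 = 389/22 ≈ 17.682)
b = 22/389 (b = 1/(389/22) = 22/389 ≈ 0.056555)
1/b = 1/(22/389) = 389/22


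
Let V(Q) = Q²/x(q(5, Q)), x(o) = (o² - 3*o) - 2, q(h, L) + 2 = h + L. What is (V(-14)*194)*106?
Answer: 503818/19 ≈ 26517.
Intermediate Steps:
q(h, L) = -2 + L + h (q(h, L) = -2 + (h + L) = -2 + (L + h) = -2 + L + h)
x(o) = -2 + o² - 3*o
V(Q) = Q²/(-11 + (3 + Q)² - 3*Q) (V(Q) = Q²/(-2 + (-2 + Q + 5)² - 3*(-2 + Q + 5)) = Q²/(-2 + (3 + Q)² - 3*(3 + Q)) = Q²/(-2 + (3 + Q)² + (-9 - 3*Q)) = Q²/(-11 + (3 + Q)² - 3*Q))
(V(-14)*194)*106 = (((-14)²/(-2 + (-14)² + 3*(-14)))*194)*106 = ((196/(-2 + 196 - 42))*194)*106 = ((196/152)*194)*106 = ((196*(1/152))*194)*106 = ((49/38)*194)*106 = (4753/19)*106 = 503818/19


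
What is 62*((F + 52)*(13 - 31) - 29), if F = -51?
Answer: -2914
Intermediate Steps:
62*((F + 52)*(13 - 31) - 29) = 62*((-51 + 52)*(13 - 31) - 29) = 62*(1*(-18) - 29) = 62*(-18 - 29) = 62*(-47) = -2914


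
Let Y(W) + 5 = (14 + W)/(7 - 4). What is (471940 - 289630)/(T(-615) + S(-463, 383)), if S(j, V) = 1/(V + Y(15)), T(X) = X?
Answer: -35337755/119207 ≈ -296.44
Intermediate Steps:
Y(W) = -⅓ + W/3 (Y(W) = -5 + (14 + W)/(7 - 4) = -5 + (14 + W)/3 = -5 + (14 + W)*(⅓) = -5 + (14/3 + W/3) = -⅓ + W/3)
S(j, V) = 1/(14/3 + V) (S(j, V) = 1/(V + (-⅓ + (⅓)*15)) = 1/(V + (-⅓ + 5)) = 1/(V + 14/3) = 1/(14/3 + V))
(471940 - 289630)/(T(-615) + S(-463, 383)) = (471940 - 289630)/(-615 + 3/(14 + 3*383)) = 182310/(-615 + 3/(14 + 1149)) = 182310/(-615 + 3/1163) = 182310/(-715242/1163) = 182310*(-1163/715242) = -35337755/119207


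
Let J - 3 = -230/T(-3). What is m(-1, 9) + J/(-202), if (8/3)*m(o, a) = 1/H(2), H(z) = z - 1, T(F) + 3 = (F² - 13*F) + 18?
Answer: 19253/50904 ≈ 0.37822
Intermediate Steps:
T(F) = 15 + F² - 13*F (T(F) = -3 + ((F² - 13*F) + 18) = -3 + (18 + F² - 13*F) = 15 + F² - 13*F)
H(z) = -1 + z
m(o, a) = 3/8 (m(o, a) = 3/(8*(-1 + 2)) = (3/8)/1 = (3/8)*1 = 3/8)
J = -41/63 (J = 3 - 230/(15 + (-3)² - 13*(-3)) = 3 - 230/(15 + 9 + 39) = 3 - 230/63 = -41/63 ≈ -0.65079)
m(-1, 9) + J/(-202) = 3/8 - 41/63/(-202) = 3/8 - 1/202*(-41/63) = 3/8 + 41/12726 = 19253/50904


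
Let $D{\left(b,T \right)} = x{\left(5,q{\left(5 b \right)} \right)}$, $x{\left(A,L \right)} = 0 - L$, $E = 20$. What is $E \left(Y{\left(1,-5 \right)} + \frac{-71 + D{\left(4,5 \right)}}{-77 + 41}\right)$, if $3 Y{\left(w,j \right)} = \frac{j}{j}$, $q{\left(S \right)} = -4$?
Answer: $\frac{395}{9} \approx 43.889$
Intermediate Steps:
$x{\left(A,L \right)} = - L$
$D{\left(b,T \right)} = 4$ ($D{\left(b,T \right)} = \left(-1\right) \left(-4\right) = 4$)
$Y{\left(w,j \right)} = \frac{1}{3}$ ($Y{\left(w,j \right)} = \frac{j \frac{1}{j}}{3} = \frac{1}{3} \cdot 1 = \frac{1}{3}$)
$E \left(Y{\left(1,-5 \right)} + \frac{-71 + D{\left(4,5 \right)}}{-77 + 41}\right) = 20 \left(\frac{1}{3} + \frac{-71 + 4}{-77 + 41}\right) = 20 \left(\frac{1}{3} - \frac{67}{-36}\right) = 20 \left(\frac{1}{3} - - \frac{67}{36}\right) = 20 \left(\frac{1}{3} + \frac{67}{36}\right) = 20 \cdot \frac{79}{36} = \frac{395}{9}$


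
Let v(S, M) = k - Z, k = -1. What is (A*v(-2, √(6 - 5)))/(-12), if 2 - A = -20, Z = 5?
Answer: 11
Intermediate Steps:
A = 22 (A = 2 - 1*(-20) = 2 + 20 = 22)
v(S, M) = -6 (v(S, M) = -1 - 1*5 = -1 - 5 = -6)
(A*v(-2, √(6 - 5)))/(-12) = (22*(-6))/(-12) = -132*(-1/12) = 11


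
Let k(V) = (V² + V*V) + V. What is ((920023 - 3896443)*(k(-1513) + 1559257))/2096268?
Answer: -1521963098870/174689 ≈ -8.7124e+6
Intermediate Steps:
k(V) = V + 2*V² (k(V) = (V² + V²) + V = 2*V² + V = V + 2*V²)
((920023 - 3896443)*(k(-1513) + 1559257))/2096268 = ((920023 - 3896443)*(-1513*(1 + 2*(-1513)) + 1559257))/2096268 = -2976420*(-1513*(1 - 3026) + 1559257)*(1/2096268) = -2976420*(-1513*(-3025) + 1559257)*(1/2096268) = -2976420*(4576825 + 1559257)*(1/2096268) = -2976420*6136082*(1/2096268) = -18263557186440*1/2096268 = -1521963098870/174689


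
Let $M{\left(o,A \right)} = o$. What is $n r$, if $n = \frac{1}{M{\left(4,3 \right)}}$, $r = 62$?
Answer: $\frac{31}{2} \approx 15.5$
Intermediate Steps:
$n = \frac{1}{4} \approx 0.25$
$n r = \frac{1}{4} \cdot 62 = \frac{31}{2}$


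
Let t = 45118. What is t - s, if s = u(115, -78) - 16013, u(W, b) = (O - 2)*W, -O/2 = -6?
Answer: 59981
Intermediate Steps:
O = 12 (O = -2*(-6) = 12)
u(W, b) = 10*W (u(W, b) = (12 - 2)*W = 10*W)
s = -14863 (s = 10*115 - 16013 = 1150 - 16013 = -14863)
t - s = 45118 - 1*(-14863) = 45118 + 14863 = 59981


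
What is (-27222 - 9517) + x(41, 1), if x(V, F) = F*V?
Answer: -36698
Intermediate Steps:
(-27222 - 9517) + x(41, 1) = (-27222 - 9517) + 1*41 = -36739 + 41 = -36698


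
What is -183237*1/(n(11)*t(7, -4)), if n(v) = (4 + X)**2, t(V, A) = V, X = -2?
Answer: -183237/28 ≈ -6544.2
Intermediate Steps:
n(v) = 4 (n(v) = (4 - 2)**2 = 2**2 = 4)
-183237*1/(n(11)*t(7, -4)) = -183237/(4*7) = -183237/28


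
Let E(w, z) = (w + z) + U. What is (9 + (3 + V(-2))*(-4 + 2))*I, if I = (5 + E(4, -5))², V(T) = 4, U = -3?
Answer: -5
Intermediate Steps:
E(w, z) = -3 + w + z (E(w, z) = (w + z) - 3 = -3 + w + z)
I = 1 (I = (5 + (-3 + 4 - 5))² = (5 - 4)² = 1² = 1)
(9 + (3 + V(-2))*(-4 + 2))*I = (9 + (3 + 4)*(-4 + 2))*1 = (9 + 7*(-2))*1 = (9 - 14)*1 = -5*1 = -5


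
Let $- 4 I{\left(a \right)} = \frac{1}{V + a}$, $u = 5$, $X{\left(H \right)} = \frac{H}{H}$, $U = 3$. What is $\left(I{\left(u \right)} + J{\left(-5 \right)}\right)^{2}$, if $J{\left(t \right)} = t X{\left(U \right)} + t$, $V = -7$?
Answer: $\frac{6241}{64} \approx 97.516$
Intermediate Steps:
$X{\left(H \right)} = 1$
$J{\left(t \right)} = 2 t$ ($J{\left(t \right)} = t 1 + t = t + t = 2 t$)
$I{\left(a \right)} = - \frac{1}{4 \left(-7 + a\right)}$
$\left(I{\left(u \right)} + J{\left(-5 \right)}\right)^{2} = \left(- \frac{1}{-28 + 4 \cdot 5} + 2 \left(-5\right)\right)^{2} = \left(- \frac{1}{-28 + 20} - 10\right)^{2} = \left(- \frac{1}{-8} - 10\right)^{2} = \left(\left(-1\right) \left(- \frac{1}{8}\right) - 10\right)^{2} = \left(\frac{1}{8} - 10\right)^{2} = \left(- \frac{79}{8}\right)^{2} = \frac{6241}{64}$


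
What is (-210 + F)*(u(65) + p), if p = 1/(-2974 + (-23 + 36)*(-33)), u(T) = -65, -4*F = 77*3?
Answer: 59225229/3403 ≈ 17404.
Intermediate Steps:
F = -231/4 (F = -77*3/4 = -1/4*231 = -231/4 ≈ -57.750)
p = -1/3403 (p = 1/(-2974 + 13*(-33)) = 1/(-2974 - 429) = 1/(-3403) = -1/3403 ≈ -0.00029386)
(-210 + F)*(u(65) + p) = (-210 - 231/4)*(-65 - 1/3403) = -1071/4*(-221196/3403) = 59225229/3403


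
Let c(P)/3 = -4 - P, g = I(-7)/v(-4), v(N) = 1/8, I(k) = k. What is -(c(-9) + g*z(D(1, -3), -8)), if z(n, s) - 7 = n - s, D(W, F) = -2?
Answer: 713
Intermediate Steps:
v(N) = 1/8
z(n, s) = 7 + n - s (z(n, s) = 7 + (n - s) = 7 + n - s)
g = -56 (g = -7/1/8 = -7*8 = -56)
c(P) = -12 - 3*P (c(P) = 3*(-4 - P) = -12 - 3*P)
-(c(-9) + g*z(D(1, -3), -8)) = -((-12 - 3*(-9)) - 56*(7 - 2 - 1*(-8))) = -((-12 + 27) - 56*(7 - 2 + 8)) = -(15 - 56*13) = -(15 - 728) = -1*(-713) = 713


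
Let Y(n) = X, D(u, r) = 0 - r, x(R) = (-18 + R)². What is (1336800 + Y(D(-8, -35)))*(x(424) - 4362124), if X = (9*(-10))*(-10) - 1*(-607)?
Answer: -5617259911416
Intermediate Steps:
D(u, r) = -r
X = 1507 (X = -90*(-10) + 607 = 900 + 607 = 1507)
Y(n) = 1507
(1336800 + Y(D(-8, -35)))*(x(424) - 4362124) = (1336800 + 1507)*((-18 + 424)² - 4362124) = 1338307*(406² - 4362124) = 1338307*(164836 - 4362124) = 1338307*(-4197288) = -5617259911416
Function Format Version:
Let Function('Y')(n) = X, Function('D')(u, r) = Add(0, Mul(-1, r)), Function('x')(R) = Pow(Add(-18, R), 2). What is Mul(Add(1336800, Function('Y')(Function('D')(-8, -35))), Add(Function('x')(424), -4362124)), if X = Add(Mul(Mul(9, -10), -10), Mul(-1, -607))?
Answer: -5617259911416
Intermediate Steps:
Function('D')(u, r) = Mul(-1, r)
X = 1507 (X = Add(Mul(-90, -10), 607) = Add(900, 607) = 1507)
Function('Y')(n) = 1507
Mul(Add(1336800, Function('Y')(Function('D')(-8, -35))), Add(Function('x')(424), -4362124)) = Mul(Add(1336800, 1507), Add(Pow(Add(-18, 424), 2), -4362124)) = Mul(1338307, Add(Pow(406, 2), -4362124)) = Mul(1338307, Add(164836, -4362124)) = Mul(1338307, -4197288) = -5617259911416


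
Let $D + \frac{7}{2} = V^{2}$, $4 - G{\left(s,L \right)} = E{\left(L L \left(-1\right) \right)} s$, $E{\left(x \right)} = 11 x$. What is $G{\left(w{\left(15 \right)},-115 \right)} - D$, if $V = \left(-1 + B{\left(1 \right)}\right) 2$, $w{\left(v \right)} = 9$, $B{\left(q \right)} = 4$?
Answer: $\frac{2618493}{2} \approx 1.3092 \cdot 10^{6}$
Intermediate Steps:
$G{\left(s,L \right)} = 4 + 11 s L^{2}$ ($G{\left(s,L \right)} = 4 - 11 L L \left(-1\right) s = 4 - 11 L^{2} \left(-1\right) s = 4 - 11 \left(- L^{2}\right) s = 4 - - 11 L^{2} s = 4 - - 11 s L^{2} = 4 + 11 s L^{2}$)
$V = 6$ ($V = \left(-1 + 4\right) 2 = 3 \cdot 2 = 6$)
$D = \frac{65}{2}$ ($D = - \frac{7}{2} + 6^{2} = - \frac{7}{2} + 36 = \frac{65}{2} \approx 32.5$)
$G{\left(w{\left(15 \right)},-115 \right)} - D = \left(4 + 11 \cdot 9 \left(-115\right)^{2}\right) - \frac{65}{2} = \left(4 + 11 \cdot 9 \cdot 13225\right) - \frac{65}{2} = \left(4 + 1309275\right) - \frac{65}{2} = 1309279 - \frac{65}{2} = \frac{2618493}{2}$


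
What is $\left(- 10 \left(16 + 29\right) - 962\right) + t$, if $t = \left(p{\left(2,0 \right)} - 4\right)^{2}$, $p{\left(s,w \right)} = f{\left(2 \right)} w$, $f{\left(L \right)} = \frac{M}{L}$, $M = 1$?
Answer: $-1396$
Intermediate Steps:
$f{\left(L \right)} = \frac{1}{L}$ ($f{\left(L \right)} = 1 \frac{1}{L} = \frac{1}{L}$)
$p{\left(s,w \right)} = \frac{w}{2}$
$t = 16$ ($t = \left(\frac{1}{2} \cdot 0 - 4\right)^{2} = \left(0 - 4\right)^{2} = \left(-4\right)^{2} = 16$)
$\left(- 10 \left(16 + 29\right) - 962\right) + t = \left(- 10 \left(16 + 29\right) - 962\right) + 16 = \left(\left(-10\right) 45 - 962\right) + 16 = \left(-450 - 962\right) + 16 = -1412 + 16 = -1396$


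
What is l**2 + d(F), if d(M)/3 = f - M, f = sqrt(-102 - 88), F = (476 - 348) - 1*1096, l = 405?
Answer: 166929 + 3*I*sqrt(190) ≈ 1.6693e+5 + 41.352*I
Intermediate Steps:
F = -968 (F = 128 - 1096 = -968)
f = I*sqrt(190) (f = sqrt(-190) = I*sqrt(190) ≈ 13.784*I)
d(M) = -3*M + 3*I*sqrt(190) (d(M) = 3*(I*sqrt(190) - M) = 3*(-M + I*sqrt(190)) = -3*M + 3*I*sqrt(190))
l**2 + d(F) = 405**2 + (-3*(-968) + 3*I*sqrt(190)) = 164025 + (2904 + 3*I*sqrt(190)) = 166929 + 3*I*sqrt(190)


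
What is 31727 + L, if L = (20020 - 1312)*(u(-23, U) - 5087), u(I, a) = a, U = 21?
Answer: -94743001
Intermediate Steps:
L = -94774728 (L = (20020 - 1312)*(21 - 5087) = 18708*(-5066) = -94774728)
31727 + L = 31727 - 94774728 = -94743001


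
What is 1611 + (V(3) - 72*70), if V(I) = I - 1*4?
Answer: -3430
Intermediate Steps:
V(I) = -4 + I (V(I) = I - 4 = -4 + I)
1611 + (V(3) - 72*70) = 1611 + ((-4 + 3) - 72*70) = 1611 + (-1 - 5040) = 1611 - 5041 = -3430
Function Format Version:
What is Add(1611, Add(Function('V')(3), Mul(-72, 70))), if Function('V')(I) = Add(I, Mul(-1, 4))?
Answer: -3430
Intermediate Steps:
Function('V')(I) = Add(-4, I) (Function('V')(I) = Add(I, -4) = Add(-4, I))
Add(1611, Add(Function('V')(3), Mul(-72, 70))) = Add(1611, Add(Add(-4, 3), Mul(-72, 70))) = Add(1611, Add(-1, -5040)) = Add(1611, -5041) = -3430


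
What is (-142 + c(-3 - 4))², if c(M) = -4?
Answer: 21316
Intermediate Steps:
(-142 + c(-3 - 4))² = (-142 - 4)² = (-146)² = 21316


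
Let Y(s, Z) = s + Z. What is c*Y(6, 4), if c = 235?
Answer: 2350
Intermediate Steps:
Y(s, Z) = Z + s
c*Y(6, 4) = 235*(4 + 6) = 235*10 = 2350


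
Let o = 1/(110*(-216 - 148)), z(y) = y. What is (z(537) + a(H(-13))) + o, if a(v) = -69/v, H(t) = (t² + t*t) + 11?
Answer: 7501253411/13973960 ≈ 536.80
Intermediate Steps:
H(t) = 11 + 2*t² (H(t) = (t² + t²) + 11 = 2*t² + 11 = 11 + 2*t²)
o = -1/40040 (o = 1/(110*(-364)) = 1/(-40040) = -1/40040 ≈ -2.4975e-5)
(z(537) + a(H(-13))) + o = (537 - 69/(11 + 2*(-13)²)) - 1/40040 = (537 - 69/(11 + 2*169)) - 1/40040 = (537 - 69/(11 + 338)) - 1/40040 = (537 - 69/349) - 1/40040 = 187344/349 - 1/40040 = 7501253411/13973960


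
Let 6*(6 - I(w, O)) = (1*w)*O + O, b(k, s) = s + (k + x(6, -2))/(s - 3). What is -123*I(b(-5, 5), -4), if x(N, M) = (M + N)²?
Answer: -1681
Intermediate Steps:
b(k, s) = s + (16 + k)/(-3 + s) (b(k, s) = s + (k + (-2 + 6)²)/(s - 3) = s + (k + 4²)/(-3 + s) = s + (k + 16)/(-3 + s) = s + (16 + k)/(-3 + s))
I(w, O) = 6 - O/6 - O*w/6 (I(w, O) = 6 - ((1*w)*O + O)/6 = 6 - (w*O + O)/6 = 6 - (O*w + O)/6 = 6 - (O + O*w)/6 = 6 + (-O/6 - O*w/6) = 6 - O/6 - O*w/6)
-123*I(b(-5, 5), -4) = -123*(6 - ⅙*(-4) - ⅙*(-4)*(16 - 5 + 5² - 3*5)/(-3 + 5)) = -123*(6 + ⅔ - ⅙*(-4)*(16 - 5 + 25 - 15)/2) = -123*(6 + ⅔ - ⅙*(-4)*(½)*21) = -123*(6 + ⅔ - ⅙*(-4)*21/2) = -123*(6 + ⅔ + 7) = -123*41/3 = -1681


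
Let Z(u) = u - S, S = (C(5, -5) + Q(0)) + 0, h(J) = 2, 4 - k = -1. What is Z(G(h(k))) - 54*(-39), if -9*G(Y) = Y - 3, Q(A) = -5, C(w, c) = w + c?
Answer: 19000/9 ≈ 2111.1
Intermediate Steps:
C(w, c) = c + w
k = 5 (k = 4 - 1*(-1) = 4 + 1 = 5)
S = -5 (S = ((-5 + 5) - 5) + 0 = (0 - 5) + 0 = -5 + 0 = -5)
G(Y) = 1/3 - Y/9 (G(Y) = -(Y - 3)/9 = -(-3 + Y)/9 = 1/3 - Y/9)
Z(u) = 5 + u (Z(u) = u - 1*(-5) = u + 5 = 5 + u)
Z(G(h(k))) - 54*(-39) = (5 + (1/3 - 1/9*2)) - 54*(-39) = (5 + (1/3 - 2/9)) - 1*(-2106) = (5 + 1/9) + 2106 = 46/9 + 2106 = 19000/9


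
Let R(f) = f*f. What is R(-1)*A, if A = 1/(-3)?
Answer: -⅓ ≈ -0.33333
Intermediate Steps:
R(f) = f²
A = -⅓ ≈ -0.33333
R(-1)*A = (-1)²*(-⅓) = 1*(-⅓) = -⅓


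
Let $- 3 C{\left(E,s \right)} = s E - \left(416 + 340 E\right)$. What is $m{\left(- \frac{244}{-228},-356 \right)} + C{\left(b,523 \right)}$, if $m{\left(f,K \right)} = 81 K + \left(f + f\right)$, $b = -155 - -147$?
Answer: $- \frac{1607810}{57} \approx -28207.0$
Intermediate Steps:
$b = -8$ ($b = -155 + 147 = -8$)
$C{\left(E,s \right)} = \frac{416}{3} + \frac{340 E}{3} - \frac{E s}{3}$ ($C{\left(E,s \right)} = - \frac{s E - \left(416 + 340 E\right)}{3} = - \frac{E s - \left(416 + 340 E\right)}{3} = - \frac{-416 - 340 E + E s}{3} = \frac{416}{3} + \frac{340 E}{3} - \frac{E s}{3}$)
$m{\left(f,K \right)} = 2 f + 81 K$ ($m{\left(f,K \right)} = 81 K + 2 f = 2 f + 81 K$)
$m{\left(- \frac{244}{-228},-356 \right)} + C{\left(b,523 \right)} = \left(2 \left(- \frac{244}{-228}\right) + 81 \left(-356\right)\right) + \left(\frac{416}{3} + \frac{340}{3} \left(-8\right) - \left(- \frac{8}{3}\right) 523\right) = \left(2 \left(\left(-244\right) \left(- \frac{1}{228}\right)\right) - 28836\right) + \left(\frac{416}{3} - \frac{2720}{3} + \frac{4184}{3}\right) = \left(2 \cdot \frac{61}{57} - 28836\right) + \frac{1880}{3} = \left(\frac{122}{57} - 28836\right) + \frac{1880}{3} = - \frac{1643530}{57} + \frac{1880}{3} = - \frac{1607810}{57}$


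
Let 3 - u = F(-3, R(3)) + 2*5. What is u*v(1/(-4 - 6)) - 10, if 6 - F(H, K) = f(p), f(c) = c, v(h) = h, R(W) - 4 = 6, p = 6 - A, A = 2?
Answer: -91/10 ≈ -9.1000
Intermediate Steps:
p = 4 (p = 6 - 1*2 = 6 - 2 = 4)
R(W) = 10 (R(W) = 4 + 6 = 10)
F(H, K) = 2 (F(H, K) = 6 - 1*4 = 6 - 4 = 2)
u = -9 (u = 3 - (2 + 2*5) = 3 - (2 + 10) = 3 - 1*12 = 3 - 12 = -9)
u*v(1/(-4 - 6)) - 10 = -9/(-4 - 6) - 10 = -9/(-10) - 10 = -9*(-1/10) - 10 = 9/10 - 10 = -91/10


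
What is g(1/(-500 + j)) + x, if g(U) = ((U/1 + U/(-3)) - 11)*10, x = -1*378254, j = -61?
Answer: -636786632/1683 ≈ -3.7836e+5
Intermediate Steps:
x = -378254
g(U) = -110 + 20*U/3 (g(U) = ((U*1 + U*(-⅓)) - 11)*10 = ((U - U/3) - 11)*10 = (2*U/3 - 11)*10 = (-11 + 2*U/3)*10 = -110 + 20*U/3)
g(1/(-500 + j)) + x = (-110 + 20/(3*(-500 - 61))) - 378254 = (-110 + (20/3)/(-561)) - 378254 = (-110 + (20/3)*(-1/561)) - 378254 = (-110 - 20/1683) - 378254 = -185150/1683 - 378254 = -636786632/1683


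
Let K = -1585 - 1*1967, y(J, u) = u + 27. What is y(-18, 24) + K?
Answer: -3501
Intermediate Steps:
y(J, u) = 27 + u
K = -3552 (K = -1585 - 1967 = -3552)
y(-18, 24) + K = (27 + 24) - 3552 = 51 - 3552 = -3501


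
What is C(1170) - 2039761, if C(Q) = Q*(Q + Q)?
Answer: 698039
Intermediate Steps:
C(Q) = 2*Q² (C(Q) = Q*(2*Q) = 2*Q²)
C(1170) - 2039761 = 2*1170² - 2039761 = 2*1368900 - 2039761 = 2737800 - 2039761 = 698039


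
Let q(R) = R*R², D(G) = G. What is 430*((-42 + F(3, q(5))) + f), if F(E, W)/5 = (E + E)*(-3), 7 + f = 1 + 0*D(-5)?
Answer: -59340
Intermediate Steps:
q(R) = R³
f = -6 (f = -7 + (1 + 0*(-5)) = -7 + (1 + 0) = -7 + 1 = -6)
F(E, W) = -30*E (F(E, W) = 5*((E + E)*(-3)) = 5*((2*E)*(-3)) = 5*(-6*E) = -30*E)
430*((-42 + F(3, q(5))) + f) = 430*((-42 - 30*3) - 6) = 430*((-42 - 90) - 6) = 430*(-132 - 6) = 430*(-138) = -59340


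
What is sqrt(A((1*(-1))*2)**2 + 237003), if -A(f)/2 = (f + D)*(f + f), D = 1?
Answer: sqrt(237067) ≈ 486.90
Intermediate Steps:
A(f) = -4*f*(1 + f) (A(f) = -2*(f + 1)*(f + f) = -2*(1 + f)*2*f = -4*f*(1 + f))
sqrt(A((1*(-1))*2)**2 + 237003) = sqrt((-4*(1*(-1))*2*(1 + (1*(-1))*2))**2 + 237003) = sqrt((-4*(-1*2)*(1 - 1*2))**2 + 237003) = sqrt((-4*(-2)*(1 - 2))**2 + 237003) = sqrt((-4*(-2)*(-1))**2 + 237003) = sqrt((-8)**2 + 237003) = sqrt(64 + 237003) = sqrt(237067)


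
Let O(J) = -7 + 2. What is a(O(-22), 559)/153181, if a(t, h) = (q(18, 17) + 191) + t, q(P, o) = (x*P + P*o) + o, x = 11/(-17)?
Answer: 8455/2604077 ≈ 0.0032468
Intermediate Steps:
x = -11/17 (x = 11*(-1/17) = -11/17 ≈ -0.64706)
q(P, o) = o - 11*P/17 + P*o (q(P, o) = (-11*P/17 + P*o) + o = o - 11*P/17 + P*o)
O(J) = -5
a(t, h) = 8540/17 + t (a(t, h) = ((17 - 11/17*18 + 18*17) + 191) + t = ((17 - 198/17 + 306) + 191) + t = (5293/17 + 191) + t = 8540/17 + t)
a(O(-22), 559)/153181 = (8540/17 - 5)/153181 = (8455/17)*(1/153181) = 8455/2604077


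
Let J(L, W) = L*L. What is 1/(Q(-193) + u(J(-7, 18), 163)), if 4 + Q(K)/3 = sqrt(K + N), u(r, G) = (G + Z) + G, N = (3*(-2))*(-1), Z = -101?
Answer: 71/15684 - I*sqrt(187)/15684 ≈ 0.0045269 - 0.00087189*I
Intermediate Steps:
N = 6 (N = -6*(-1) = 6)
J(L, W) = L**2
u(r, G) = -101 + 2*G (u(r, G) = (G - 101) + G = (-101 + G) + G = -101 + 2*G)
Q(K) = -12 + 3*sqrt(6 + K) (Q(K) = -12 + 3*sqrt(K + 6) = -12 + 3*sqrt(6 + K))
1/(Q(-193) + u(J(-7, 18), 163)) = 1/((-12 + 3*sqrt(6 - 193)) + (-101 + 2*163)) = 1/((-12 + 3*sqrt(-187)) + (-101 + 326)) = 1/((-12 + 3*(I*sqrt(187))) + 225) = 1/((-12 + 3*I*sqrt(187)) + 225) = 1/(213 + 3*I*sqrt(187))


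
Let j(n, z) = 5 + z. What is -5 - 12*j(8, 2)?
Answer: -89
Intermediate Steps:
-5 - 12*j(8, 2) = -5 - 12*(5 + 2) = -5 - 12*7 = -5 - 84 = -89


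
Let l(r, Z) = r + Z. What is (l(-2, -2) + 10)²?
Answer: 36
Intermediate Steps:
l(r, Z) = Z + r
(l(-2, -2) + 10)² = ((-2 - 2) + 10)² = (-4 + 10)² = 6² = 36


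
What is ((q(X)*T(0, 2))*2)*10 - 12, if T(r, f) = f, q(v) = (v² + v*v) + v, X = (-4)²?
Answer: 21108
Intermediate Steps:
X = 16
q(v) = v + 2*v² (q(v) = (v² + v²) + v = 2*v² + v = v + 2*v²)
((q(X)*T(0, 2))*2)*10 - 12 = (((16*(1 + 2*16))*2)*2)*10 - 12 = (((16*(1 + 32))*2)*2)*10 - 12 = (((16*33)*2)*2)*10 - 12 = ((528*2)*2)*10 - 12 = (1056*2)*10 - 12 = 2112*10 - 12 = 21120 - 12 = 21108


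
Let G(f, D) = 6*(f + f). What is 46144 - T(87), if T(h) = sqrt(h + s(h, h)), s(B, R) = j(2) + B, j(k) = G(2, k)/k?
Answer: 46144 - sqrt(186) ≈ 46130.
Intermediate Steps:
G(f, D) = 12*f (G(f, D) = 6*(2*f) = 12*f)
j(k) = 24/k (j(k) = (12*2)/k = 24/k)
s(B, R) = 12 + B (s(B, R) = 24/2 + B = 24*(1/2) + B = 12 + B)
T(h) = sqrt(12 + 2*h) (T(h) = sqrt(h + (12 + h)) = sqrt(12 + 2*h))
46144 - T(87) = 46144 - sqrt(12 + 2*87) = 46144 - sqrt(12 + 174) = 46144 - sqrt(186)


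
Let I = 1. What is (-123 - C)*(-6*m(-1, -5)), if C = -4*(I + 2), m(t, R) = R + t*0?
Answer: -3330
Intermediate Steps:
m(t, R) = R (m(t, R) = R + 0 = R)
C = -12 (C = -4*(1 + 2) = -4*3 = -12)
(-123 - C)*(-6*m(-1, -5)) = (-123 - 1*(-12))*(-6*(-5)) = (-123 + 12)*30 = -111*30 = -3330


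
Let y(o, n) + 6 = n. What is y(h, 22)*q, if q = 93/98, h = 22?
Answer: 744/49 ≈ 15.184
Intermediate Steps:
y(o, n) = -6 + n
q = 93/98 (q = 93*(1/98) = 93/98 ≈ 0.94898)
y(h, 22)*q = (-6 + 22)*(93/98) = 16*(93/98) = 744/49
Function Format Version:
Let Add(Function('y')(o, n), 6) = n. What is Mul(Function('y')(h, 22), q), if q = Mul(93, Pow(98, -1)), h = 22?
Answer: Rational(744, 49) ≈ 15.184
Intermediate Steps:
Function('y')(o, n) = Add(-6, n)
q = Rational(93, 98) (q = Mul(93, Rational(1, 98)) = Rational(93, 98) ≈ 0.94898)
Mul(Function('y')(h, 22), q) = Mul(Add(-6, 22), Rational(93, 98)) = Mul(16, Rational(93, 98)) = Rational(744, 49)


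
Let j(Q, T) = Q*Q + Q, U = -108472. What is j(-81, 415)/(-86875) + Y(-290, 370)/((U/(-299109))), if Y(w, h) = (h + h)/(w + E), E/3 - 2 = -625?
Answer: -1037326391427/1017267364750 ≈ -1.0197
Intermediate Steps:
E = -1869 (E = 6 + 3*(-625) = 6 - 1875 = -1869)
j(Q, T) = Q + Q² (j(Q, T) = Q² + Q = Q + Q²)
Y(w, h) = 2*h/(-1869 + w) (Y(w, h) = (h + h)/(w - 1869) = (2*h)/(-1869 + w) = 2*h/(-1869 + w))
j(-81, 415)/(-86875) + Y(-290, 370)/((U/(-299109))) = -81*(1 - 81)/(-86875) + (2*370/(-1869 - 290))/((-108472/(-299109))) = -81*(-80)*(-1/86875) + (2*370/(-2159))/((-108472*(-1/299109))) = 6480*(-1/86875) + (2*370*(-1/2159))/(108472/299109) = -1296/17375 - 740/2159*299109/108472 = -1296/17375 - 55335165/58547762 = -1037326391427/1017267364750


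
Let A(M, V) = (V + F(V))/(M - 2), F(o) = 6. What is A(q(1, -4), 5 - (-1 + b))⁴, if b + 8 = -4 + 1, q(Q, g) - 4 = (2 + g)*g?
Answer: 279841/10000 ≈ 27.984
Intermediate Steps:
q(Q, g) = 4 + g*(2 + g) (q(Q, g) = 4 + (2 + g)*g = 4 + g*(2 + g))
b = -11 (b = -8 + (-4 + 1) = -8 - 3 = -11)
A(M, V) = (6 + V)/(-2 + M) (A(M, V) = (V + 6)/(M - 2) = (6 + V)/(-2 + M))
A(q(1, -4), 5 - (-1 + b))⁴ = ((6 + (5 - (-1 - 11)))/(-2 + (4 + (-4)² + 2*(-4))))⁴ = ((6 + (5 - 1*(-12)))/(-2 + (4 + 16 - 8)))⁴ = ((6 + (5 + 12))/(-2 + 12))⁴ = ((6 + 17)/10)⁴ = ((⅒)*23)⁴ = (23/10)⁴ = 279841/10000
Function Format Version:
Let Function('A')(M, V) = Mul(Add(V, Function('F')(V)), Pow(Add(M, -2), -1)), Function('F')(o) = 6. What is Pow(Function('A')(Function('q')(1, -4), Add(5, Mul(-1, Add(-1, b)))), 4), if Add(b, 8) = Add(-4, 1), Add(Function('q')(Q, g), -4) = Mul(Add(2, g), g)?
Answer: Rational(279841, 10000) ≈ 27.984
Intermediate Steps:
Function('q')(Q, g) = Add(4, Mul(g, Add(2, g))) (Function('q')(Q, g) = Add(4, Mul(Add(2, g), g)) = Add(4, Mul(g, Add(2, g))))
b = -11 (b = Add(-8, Add(-4, 1)) = Add(-8, -3) = -11)
Function('A')(M, V) = Mul(Pow(Add(-2, M), -1), Add(6, V)) (Function('A')(M, V) = Mul(Add(V, 6), Pow(Add(M, -2), -1)) = Mul(Add(6, V), Pow(Add(-2, M), -1)) = Mul(Pow(Add(-2, M), -1), Add(6, V)))
Pow(Function('A')(Function('q')(1, -4), Add(5, Mul(-1, Add(-1, b)))), 4) = Pow(Mul(Pow(Add(-2, Add(4, Pow(-4, 2), Mul(2, -4))), -1), Add(6, Add(5, Mul(-1, Add(-1, -11))))), 4) = Pow(Mul(Pow(Add(-2, Add(4, 16, -8)), -1), Add(6, Add(5, Mul(-1, -12)))), 4) = Pow(Mul(Pow(Add(-2, 12), -1), Add(6, Add(5, 12))), 4) = Pow(Mul(Pow(10, -1), Add(6, 17)), 4) = Pow(Mul(Rational(1, 10), 23), 4) = Pow(Rational(23, 10), 4) = Rational(279841, 10000)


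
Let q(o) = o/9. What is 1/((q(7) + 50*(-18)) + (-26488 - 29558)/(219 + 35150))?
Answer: -318321/286745731 ≈ -0.0011101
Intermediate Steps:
q(o) = o/9 (q(o) = o*(⅑) = o/9)
1/((q(7) + 50*(-18)) + (-26488 - 29558)/(219 + 35150)) = 1/(((⅑)*7 + 50*(-18)) + (-26488 - 29558)/(219 + 35150)) = 1/((7/9 - 900) - 56046/35369) = 1/(-8093/9 - 56046*1/35369) = 1/(-8093/9 - 56046/35369) = 1/(-286745731/318321) = -318321/286745731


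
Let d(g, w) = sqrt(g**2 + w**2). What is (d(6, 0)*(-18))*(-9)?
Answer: 972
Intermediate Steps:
(d(6, 0)*(-18))*(-9) = (sqrt(6**2 + 0**2)*(-18))*(-9) = (sqrt(36 + 0)*(-18))*(-9) = (sqrt(36)*(-18))*(-9) = (6*(-18))*(-9) = -108*(-9) = 972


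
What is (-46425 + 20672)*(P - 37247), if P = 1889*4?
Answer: 764632323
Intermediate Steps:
P = 7556
(-46425 + 20672)*(P - 37247) = (-46425 + 20672)*(7556 - 37247) = -25753*(-29691) = 764632323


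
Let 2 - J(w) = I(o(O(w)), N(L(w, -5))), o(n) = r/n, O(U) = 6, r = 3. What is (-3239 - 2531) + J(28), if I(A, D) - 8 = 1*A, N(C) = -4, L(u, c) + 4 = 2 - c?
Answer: -11553/2 ≈ -5776.5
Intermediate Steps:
L(u, c) = -2 - c (L(u, c) = -4 + (2 - c) = -2 - c)
o(n) = 3/n
I(A, D) = 8 + A (I(A, D) = 8 + 1*A = 8 + A)
J(w) = -13/2 (J(w) = 2 - (8 + 3/6) = 2 - (8 + 3*(⅙)) = 2 - (8 + ½) = 2 - 1*17/2 = 2 - 17/2 = -13/2)
(-3239 - 2531) + J(28) = (-3239 - 2531) - 13/2 = -5770 - 13/2 = -11553/2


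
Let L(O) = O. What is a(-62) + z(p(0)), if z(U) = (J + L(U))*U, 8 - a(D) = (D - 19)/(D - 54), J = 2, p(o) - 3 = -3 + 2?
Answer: 1775/116 ≈ 15.302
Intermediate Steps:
p(o) = 2 (p(o) = 3 + (-3 + 2) = 3 - 1 = 2)
a(D) = 8 - (-19 + D)/(-54 + D) (a(D) = 8 - (D - 19)/(D - 54) = 8 - (-19 + D)/(-54 + D))
z(U) = U*(2 + U) (z(U) = (2 + U)*U = U*(2 + U))
a(-62) + z(p(0)) = 7*(-59 - 62)/(-54 - 62) + 2*(2 + 2) = 7*(-121)/(-116) + 2*4 = 7*(-1/116)*(-121) + 8 = 847/116 + 8 = 1775/116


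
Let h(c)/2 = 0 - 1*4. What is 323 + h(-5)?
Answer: 315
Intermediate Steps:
h(c) = -8 (h(c) = 2*(0 - 1*4) = 2*(0 - 4) = 2*(-4) = -8)
323 + h(-5) = 323 - 8 = 315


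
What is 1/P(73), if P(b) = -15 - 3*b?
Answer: -1/234 ≈ -0.0042735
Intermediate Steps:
1/P(73) = 1/(-15 - 3*73) = 1/(-15 - 219) = 1/(-234) = -1/234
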